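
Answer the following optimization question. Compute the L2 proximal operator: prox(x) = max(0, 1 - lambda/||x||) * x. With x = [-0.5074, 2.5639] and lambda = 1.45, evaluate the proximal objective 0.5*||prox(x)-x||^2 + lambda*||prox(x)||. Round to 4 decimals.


Step 1: Compute ||x||.
||x|| = 2.6136
Step 2: Compute scaling factor.
scale = max(0, 1 - 1.45/2.6136) = 0.4452
Step 3: prox(x) = [-0.2259, 1.1415]
||prox(x)|| = 1.1636
Step 4: Proximal objective.
0.5*||prox-x||^2 = 1.0513
lambda*||prox|| = 1.6872
Total = 2.7385


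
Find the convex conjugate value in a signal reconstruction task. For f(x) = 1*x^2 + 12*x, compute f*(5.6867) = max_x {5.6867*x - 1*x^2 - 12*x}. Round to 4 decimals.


f*(y) = sup_x {y*x - a*x^2 - b*x} = sup_x {(y-b)*x - a*x^2}
FOC: (y - b) - 2a*x = 0 => x* = (y - b)/(2a)
x* = (5.6867 - 12)/(2*1) = -3.1567
f*(5.6867) = (y-b)^2/(4a) = (5.6867 - 12)^2/(4*1)
= 39.8578/4 = 9.9644


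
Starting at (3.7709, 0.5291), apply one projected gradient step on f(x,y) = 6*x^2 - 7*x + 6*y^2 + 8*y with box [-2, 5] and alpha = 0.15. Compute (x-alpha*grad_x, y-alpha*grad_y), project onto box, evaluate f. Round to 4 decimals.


Step 1: Compute gradient at (3.7709, 0.5291).
grad_x = 2*6*3.7709 - 7 = 38.2508
grad_y = 2*6*0.5291 + 8 = 14.3492
Step 2: Gradient step.
x_raw = 3.7709 - 0.15*38.2508 = -1.9667
y_raw = 0.5291 - 0.15*14.3492 = -1.6233
Step 3: Project onto [-2, 5].
x_proj = clip(-1.9667) = -1.9667
y_proj = clip(-1.6233) = -1.6233
Step 4: Evaluate f.
f(-1.9667, -1.6233) = 39.799


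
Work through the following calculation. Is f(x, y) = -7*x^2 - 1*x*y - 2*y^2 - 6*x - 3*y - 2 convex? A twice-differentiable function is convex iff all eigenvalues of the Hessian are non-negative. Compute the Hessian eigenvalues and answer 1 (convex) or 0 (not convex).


The Hessian of f(x,y) = -7*x^2 - 1*x*y - 2*y^2 - 6*x - 3*y - 2 is:
H = [[-14, -1], [-1, -4]]
Trace = -14 - 4 = -18
Determinant = -14*-4 - (-1)^2 = 55
Discriminant = (-18)^2 - 4*55 = 104.0
Eigenvalues: lambda_1 = -14.099, lambda_2 = -3.901
The function is not convex.

0


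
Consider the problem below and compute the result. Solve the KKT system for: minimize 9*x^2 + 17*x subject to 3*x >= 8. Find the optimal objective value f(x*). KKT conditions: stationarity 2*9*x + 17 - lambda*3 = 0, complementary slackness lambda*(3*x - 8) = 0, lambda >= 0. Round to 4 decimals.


Step 1: Try lambda = 0 (constraint inactive).
x_unc = -17/(2*9) = -0.9444
Check: 3*-0.9444 = -2.8332 < 8 -- violated!
Step 2: Constraint must be active: 3*x = 8
x* = 8/3 = 2.6667 (rounded; the exact value 8/3 is used below)
lambda = (2*9*(8/3) + 17)/3 = 21.6667
Step 3: Compute optimal value.
f(x*) = 9*(8/3)^2 + 17*(8/3) = 109.3333


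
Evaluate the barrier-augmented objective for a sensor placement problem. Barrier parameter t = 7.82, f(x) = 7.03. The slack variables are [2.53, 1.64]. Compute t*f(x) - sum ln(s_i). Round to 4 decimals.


Step 1: Compute log-barrier.
ln values: [0.9282, 0.4947]
phi = -(0.9282 + 0.4947) = -1.4229
Step 2: Compute augmented objective.
t*f(x) = 7.82*7.03 = 54.9746
Total = 54.9746 - 1.4229 = 53.5517


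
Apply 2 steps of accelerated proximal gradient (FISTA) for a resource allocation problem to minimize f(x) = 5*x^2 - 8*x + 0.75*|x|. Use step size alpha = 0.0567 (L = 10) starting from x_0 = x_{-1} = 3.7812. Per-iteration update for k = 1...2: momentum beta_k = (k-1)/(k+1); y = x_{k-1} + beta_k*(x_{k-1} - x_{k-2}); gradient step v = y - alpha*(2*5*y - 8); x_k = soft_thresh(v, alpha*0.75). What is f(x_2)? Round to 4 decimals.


FISTA on f(x) = 5*x^2 - 8*x + 0.75*|x|
L = 10, alpha = 0.0567
Iteration 1: beta = 0.0, y = 3.7812 + 0.0*(3.7812 - 3.7812) = 3.7812
  grad(y) = 29.812, v = y - alpha*grad = 2.0909
  prox(v) = soft_thresh(2.0909, 0.0425) = 2.0483
Iteration 2: beta = 0.3333, y = 2.0483 + 0.3333*(2.0483 - 3.7812) = 1.4707
  grad(y) = 6.7071, v = y - alpha*grad = 1.0904
  prox(v) = soft_thresh(1.0904, 0.0425) = 1.0479
f(x_2) = 5*1.0479^2 - 8*1.0479 + 0.75*|1.0479| = -2.1068


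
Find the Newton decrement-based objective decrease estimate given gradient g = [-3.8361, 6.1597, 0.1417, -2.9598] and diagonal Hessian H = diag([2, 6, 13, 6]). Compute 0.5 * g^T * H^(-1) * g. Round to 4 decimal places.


Step 1: H is diagonal, so H^(-1) * g = [-1.9181, 1.0266, 0.0109, -0.4933].
Step 2: g^T H^(-1) g = sum_i g_i^2 / H_ii
  = (-3.8361)^2/2 + (6.1597)^2/6 + (0.1417)^2/13 + (-2.9598)^2/6
  = 7.3578 + 6.3237 + 0.0015 + 1.4601 = 15.1431
Step 3: Objective decrease = 0.5 * g^T H^(-1) g = 7.5715


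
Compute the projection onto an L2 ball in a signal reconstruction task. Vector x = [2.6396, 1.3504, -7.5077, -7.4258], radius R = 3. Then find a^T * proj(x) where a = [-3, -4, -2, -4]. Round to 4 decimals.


Step 1: Compute ||x|| (intermediates to 6 decimals).
||x|| = sqrt(2.6396^2 + 1.3504^2 + (-7.5077)^2 + (-7.4258)^2) = 10.968096
Step 2: Project.
Since ||x|| > R, scale = R/||x|| = 3/10.968096 = 0.273521, proj(x) = scale * x
proj(x) = [0.721986, 0.369363, -2.053514, -2.031112]
Step 3: Dot product.
a^T * proj(x) = -3*0.721986 - 4*0.369363 - 2*(-2.053514) - 4*(-2.031112) = 8.5881


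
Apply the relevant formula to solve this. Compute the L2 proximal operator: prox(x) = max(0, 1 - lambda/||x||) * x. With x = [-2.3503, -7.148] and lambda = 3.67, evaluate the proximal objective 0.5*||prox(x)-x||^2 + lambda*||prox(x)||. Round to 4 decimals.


Step 1: Compute ||x||.
||x|| = 7.5245
Step 2: Compute scaling factor.
scale = max(0, 1 - 3.67/7.5245) = 0.5123
Step 3: prox(x) = [-1.204, -3.6616]
||prox(x)|| = 3.8545
Step 4: Proximal objective.
0.5*||prox-x||^2 = 6.7345
lambda*||prox|| = 14.146
Total = 20.8804


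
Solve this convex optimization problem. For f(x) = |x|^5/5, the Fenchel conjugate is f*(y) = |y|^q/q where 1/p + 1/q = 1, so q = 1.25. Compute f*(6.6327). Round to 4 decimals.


The conjugate exponent q satisfies 1/p + 1/q = 1.
p = 5, so q = 5/(5 - 1) = 1.25
|y|^q = 6.6327^1.25 = 10.6442
f*(6.6327) = 10.6442 / 1.25 = 8.5154


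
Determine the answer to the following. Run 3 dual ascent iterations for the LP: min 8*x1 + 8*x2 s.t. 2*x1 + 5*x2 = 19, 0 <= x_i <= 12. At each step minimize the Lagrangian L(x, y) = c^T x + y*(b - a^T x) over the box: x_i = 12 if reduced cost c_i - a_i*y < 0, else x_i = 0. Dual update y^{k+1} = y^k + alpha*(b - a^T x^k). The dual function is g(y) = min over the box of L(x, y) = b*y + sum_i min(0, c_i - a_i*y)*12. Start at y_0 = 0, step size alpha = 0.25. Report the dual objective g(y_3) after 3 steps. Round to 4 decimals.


Dual ascent for LP: min 8*x1 + 8*x2, 2*x1 + 5*x2 = 19, 0 <= x_i <= 12
Step 1: y^k = 0.0, reduced costs: (8.0, 8.0)
  x^k = (0.0, 0.0), subgradient = b - a^T x = 19.0
  y^{k+1} = 0.0 + 0.25*19.0 = 4.75
Step 2: y^k = 4.75, reduced costs: (-1.5, -15.75)
  x^k = (12.0, 12.0), subgradient = b - a^T x = -65.0
  y^{k+1} = 4.75 + 0.25*-65.0 = -11.5
Step 3: y^k = -11.5, reduced costs: (31.0, 65.5)
  x^k = (0.0, 0.0), subgradient = b - a^T x = 19.0
  y^{k+1} = -11.5 + 0.25*19.0 = -6.75
Dual objective at y_3 = -6.75: reduced costs (21.5, 41.75), box minimizer x = (0.0, 0.0)
g(y_3) = b*y + (c1 - a1*y)*x1 + (c2 - a2*y)*x2 = 19*(-6.75) + 21.5*0.0 + 41.75*0.0 = -128.25 + 0.0 + 0.0 = -128.25


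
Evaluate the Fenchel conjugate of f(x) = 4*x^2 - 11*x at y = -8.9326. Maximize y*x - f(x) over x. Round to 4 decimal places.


f*(y) = sup_x {y*x - a*x^2 - b*x} = sup_x {(y-b)*x - a*x^2}
FOC: (y - b) - 2a*x = 0 => x* = (y - b)/(2a)
x* = (-8.9326 + 11)/(2*4) = 0.2584
f*(-8.9326) = (y-b)^2/(4a) = (-8.9326 + 11)^2/(4*4)
= 4.2741/16 = 0.2671


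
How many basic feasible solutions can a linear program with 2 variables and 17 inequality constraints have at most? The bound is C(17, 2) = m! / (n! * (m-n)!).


Each vertex corresponds to some choice of n active constraints out of m, so the number of vertices is at most C(m, n) = m! / (n!(m-n)!).
m = 17, n = 2
Numerator: 17 * 16
Denominator: 2! = 2
C(17, 2) = 136


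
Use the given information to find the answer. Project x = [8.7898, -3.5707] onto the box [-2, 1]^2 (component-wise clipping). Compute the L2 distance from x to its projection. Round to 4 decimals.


Project each component onto [-2, 1].
clip(8.7898) = 1.0, clip(-3.5707) = -2.0
Projection = [1.0, -2.0]
Squared diffs: [60.681, 2.4671]
Distance = sqrt(63.1481) = 7.9466


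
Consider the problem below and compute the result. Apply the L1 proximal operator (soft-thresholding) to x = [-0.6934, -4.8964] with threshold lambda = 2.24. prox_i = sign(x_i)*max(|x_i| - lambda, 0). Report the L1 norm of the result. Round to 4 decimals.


Soft-thresholding with lambda = 2.24:
prox(-0.6934) = sign(-0.6934)*max(|-0.6934| - 2.24, 0) = 0.0
prox(-4.8964) = sign(-4.8964)*max(|-4.8964| - 2.24, 0) = -2.6564
prox(x) = [0.0, -2.6564]
||prox(x)||_1 = 0.0 + 2.6564 = 2.6564


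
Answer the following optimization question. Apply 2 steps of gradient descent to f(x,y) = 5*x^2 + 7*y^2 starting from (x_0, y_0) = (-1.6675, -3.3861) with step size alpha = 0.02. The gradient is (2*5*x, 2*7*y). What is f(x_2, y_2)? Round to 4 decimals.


Gradient descent on f(x,y) = 5*x^2 + 7*y^2.
Starting point: (-1.6675, -3.3861), alpha = 0.02
Step 1: grad_x = 2*5*-1.6675 = -16.675, grad_y = 2*7*-3.3861 = -47.4054
  x_1 = -1.6675 - 0.02*-16.675 = -1.334
  y_1 = -3.3861 - 0.02*-47.4054 = -2.438
Step 2: grad_x = 2*5*-1.334 = -13.34, grad_y = 2*7*-2.438 = -34.1319
  x_2 = -1.334 - 0.02*-13.34 = -1.0672
  y_2 = -2.438 - 0.02*-34.1319 = -1.7554
f(-1.0672, -1.7554) = 5*(-1.0672)^2 + 7*(-1.7554)^2 = 27.2635


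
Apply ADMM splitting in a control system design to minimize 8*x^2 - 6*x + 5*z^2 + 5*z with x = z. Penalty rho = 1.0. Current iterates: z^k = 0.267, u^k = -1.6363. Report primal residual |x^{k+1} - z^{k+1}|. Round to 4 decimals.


ADMM iteration with rho = 1.0, z^k = 0.267, u^k = -1.6363
Step 1: x-update.
Minimize 8*x^2 - 6*x + (1.0/2)*(x - 0.267 - 1.6363)^2
FOC: (2*8 + 1.0)*x = 6 + 1.0*(0.267 + 1.6363)
x^{k+1} = 0.4649
Step 2: z-update.
Minimize 5*z^2 + 5*z + (1.0/2)*(0.4649 - z - 1.6363)^2
FOC: (2*5 + 1.0)*z = -5 + 1.0*(0.4649 - 1.6363)
z^{k+1} = -0.561
Step 3: u-update.
u^{k+1} = -1.6363 + 0.4649 + 0.561 = -0.6104
Step 4: Primal residual = |0.4649 + 0.561| = 1.0259


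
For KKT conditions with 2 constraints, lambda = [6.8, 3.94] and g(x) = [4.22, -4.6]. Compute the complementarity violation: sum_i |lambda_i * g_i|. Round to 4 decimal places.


KKT complementary slackness check:
lambda_1 * g_1 = 6.8 * 4.22 = 28.696
lambda_2 * g_2 = 3.94 * -4.6 = -18.124
Total violation = 28.696 + 18.124 = 46.82


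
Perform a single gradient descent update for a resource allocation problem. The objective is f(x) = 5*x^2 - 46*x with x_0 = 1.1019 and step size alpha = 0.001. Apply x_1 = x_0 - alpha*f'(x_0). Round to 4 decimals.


We compute the gradient at x_0 and apply the update.
f'(x) = 10*x - 46
f'(1.1019) = 10*1.1019 - 46 = -34.981
x_1 = 1.1019 - 0.001*-34.981 = 1.1369


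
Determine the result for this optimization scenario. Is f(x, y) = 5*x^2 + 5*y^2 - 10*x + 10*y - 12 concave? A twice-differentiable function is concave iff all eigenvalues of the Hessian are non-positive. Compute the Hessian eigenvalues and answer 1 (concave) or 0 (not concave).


The Hessian of f(x,y) = 5*x^2 + 5*y^2 - 10*x + 10*y - 12 is:
H = [[10, 0], [0, 10]]
Trace = 10 + 10 = 20
Determinant = 10*10 - (0)^2 = 100
Discriminant = (20)^2 - 4*100 = 0.0
Eigenvalues: lambda_1 = 10.0, lambda_2 = 10.0
The function is not concave.

0


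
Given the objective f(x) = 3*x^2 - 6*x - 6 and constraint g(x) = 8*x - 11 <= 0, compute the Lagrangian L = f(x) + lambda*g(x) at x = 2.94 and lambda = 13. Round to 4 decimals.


Step 1: Evaluate f(x).
f(2.94) = 3*2.94^2 - 6*2.94 - 6 = 2.2908
Step 2: Evaluate g(x).
g(2.94) = 8*2.94 - 11 = 12.52
Step 3: Compute Lagrangian.
L = 2.2908 + 13*12.52 = 165.0508


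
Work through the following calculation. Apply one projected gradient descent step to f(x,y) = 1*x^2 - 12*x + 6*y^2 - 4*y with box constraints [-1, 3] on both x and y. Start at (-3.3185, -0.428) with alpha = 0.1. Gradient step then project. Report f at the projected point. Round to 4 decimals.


Step 1: Compute gradient at (-3.3185, -0.428).
grad_x = 2*1*-3.3185 - 12 = -18.637
grad_y = 2*6*-0.428 - 4 = -9.136
Step 2: Gradient step.
x_raw = -3.3185 - 0.1*-18.637 = -1.4548
y_raw = -0.428 - 0.1*-9.136 = 0.4856
Step 3: Project onto [-1, 3].
x_proj = clip(-1.4548) = -1.0
y_proj = clip(0.4856) = 0.4856
Step 4: Evaluate f.
f(-1.0, 0.4856) = 12.4724


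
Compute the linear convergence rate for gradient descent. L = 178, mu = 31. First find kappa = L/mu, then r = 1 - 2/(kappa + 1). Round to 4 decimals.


Step 1: Compute the condition number.
kappa = L/mu = 178/31 = 5.7419
Step 2: Compute the convergence rate.
r = 1 - 2/(kappa + 1) = 1 - 2*mu/(L + mu) = (L - mu)/(L + mu) = 147/209 = 0.7033


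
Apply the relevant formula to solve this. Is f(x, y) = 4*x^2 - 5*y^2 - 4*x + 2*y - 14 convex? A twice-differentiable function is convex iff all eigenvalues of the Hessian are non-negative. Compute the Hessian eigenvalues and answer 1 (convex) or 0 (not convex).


The Hessian of f(x,y) = 4*x^2 - 5*y^2 - 4*x + 2*y - 14 is:
H = [[8, 0], [0, -10]]
Trace = 8 - 10 = -2
Determinant = 8*-10 - (0)^2 = -80
Discriminant = (-2)^2 - 4*-80 = 324.0
Eigenvalues: lambda_1 = -10.0, lambda_2 = 8.0
The function is not convex.

0


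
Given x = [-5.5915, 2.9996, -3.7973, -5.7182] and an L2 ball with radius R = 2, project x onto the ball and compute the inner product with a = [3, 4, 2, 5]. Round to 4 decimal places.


Step 1: Compute ||x|| (intermediates to 6 decimals).
||x|| = sqrt((-5.5915)^2 + 2.9996^2 + (-3.7973)^2 + (-5.7182)^2) = 9.347715
Step 2: Project.
Since ||x|| > R, scale = R/||x|| = 2/9.347715 = 0.213956, proj(x) = scale * x
proj(x) = [-1.196335, 0.641782, -0.812455, -1.223443]
Step 3: Dot product.
a^T * proj(x) = 3*(-1.196335) + 4*0.641782 + 2*(-0.812455) + 5*(-1.223443) = -8.764


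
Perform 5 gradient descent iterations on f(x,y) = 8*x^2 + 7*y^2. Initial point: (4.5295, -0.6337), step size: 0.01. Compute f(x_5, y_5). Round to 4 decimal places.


Gradient descent on f(x,y) = 8*x^2 + 7*y^2.
Starting point: (4.5295, -0.6337), alpha = 0.01
Step 1: grad_x = 2*8*4.5295 = 72.472, grad_y = 2*7*-0.6337 = -8.8718
  x_1 = 4.5295 - 0.01*72.472 = 3.8048
  y_1 = -0.6337 - 0.01*-8.8718 = -0.545
Step 2: grad_x = 2*8*3.8048 = 60.8765, grad_y = 2*7*-0.545 = -7.6297
  x_2 = 3.8048 - 0.01*60.8765 = 3.196
  y_2 = -0.545 - 0.01*-7.6297 = -0.4687
Step 3: grad_x = 2*8*3.196 = 51.1362, grad_y = 2*7*-0.4687 = -6.5616
  x_3 = 3.196 - 0.01*51.1362 = 2.6847
  y_3 = -0.4687 - 0.01*-6.5616 = -0.4031
Step 4: grad_x = 2*8*2.6847 = 42.9544, grad_y = 2*7*-0.4031 = -5.643
  x_4 = 2.6847 - 0.01*42.9544 = 2.2551
  y_4 = -0.4031 - 0.01*-5.643 = -0.3466
Step 5: grad_x = 2*8*2.2551 = 36.0817, grad_y = 2*7*-0.3466 = -4.8529
  x_5 = 2.2551 - 0.01*36.0817 = 1.8943
  y_5 = -0.3466 - 0.01*-4.8529 = -0.2981
f(1.8943, -0.2981) = 8*1.8943^2 + 7*(-0.2981)^2 = 29.3288


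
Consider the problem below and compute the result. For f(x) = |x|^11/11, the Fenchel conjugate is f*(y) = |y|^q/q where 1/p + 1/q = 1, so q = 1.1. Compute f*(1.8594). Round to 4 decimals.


The conjugate exponent q satisfies 1/p + 1/q = 1.
p = 11, so q = 11/(11 - 1) = 1.1
|y|^q = 1.8594^1.1 = 1.9784
f*(1.8594) = 1.9784 / 1.1 = 1.7985


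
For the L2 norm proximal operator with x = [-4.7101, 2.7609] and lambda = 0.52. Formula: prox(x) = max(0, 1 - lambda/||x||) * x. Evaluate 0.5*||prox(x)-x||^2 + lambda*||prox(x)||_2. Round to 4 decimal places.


Step 1: Compute ||x||.
||x|| = 5.4596
Step 2: Compute scaling factor.
scale = max(0, 1 - 0.52/5.4596) = 0.9048
Step 3: prox(x) = [-4.2615, 2.4979]
||prox(x)|| = 4.9396
Step 4: Proximal objective.
0.5*||prox-x||^2 = 0.1352
lambda*||prox|| = 2.5686
Total = 2.7038


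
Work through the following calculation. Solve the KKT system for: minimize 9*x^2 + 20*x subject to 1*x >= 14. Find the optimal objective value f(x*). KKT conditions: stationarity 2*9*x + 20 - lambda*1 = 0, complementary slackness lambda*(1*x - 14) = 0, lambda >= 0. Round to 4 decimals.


Step 1: Try lambda = 0 (constraint inactive).
x_unc = -20/(2*9) = -1.1111
Check: 1*-1.1111 = -1.1111 < 14 -- violated!
Step 2: Constraint must be active: 1*x = 14
x* = 14/1 = 14.0
lambda = (2*9*14.0 + 20)/1 = 272.0
Step 3: Compute optimal value.
f(x*) = 9*14.0^2 + 20*14.0 = 2044.0


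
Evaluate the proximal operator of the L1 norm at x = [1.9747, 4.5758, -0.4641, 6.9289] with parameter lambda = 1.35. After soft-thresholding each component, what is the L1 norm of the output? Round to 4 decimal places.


Soft-thresholding with lambda = 1.35:
prox(1.9747) = sign(1.9747)*max(|1.9747| - 1.35, 0) = 0.6247
prox(4.5758) = sign(4.5758)*max(|4.5758| - 1.35, 0) = 3.2258
prox(-0.4641) = sign(-0.4641)*max(|-0.4641| - 1.35, 0) = 0.0
prox(6.9289) = sign(6.9289)*max(|6.9289| - 1.35, 0) = 5.5789
prox(x) = [0.6247, 3.2258, 0.0, 5.5789]
||prox(x)||_1 = 0.6247 + 3.2258 + 0.0 + 5.5789 = 9.4294


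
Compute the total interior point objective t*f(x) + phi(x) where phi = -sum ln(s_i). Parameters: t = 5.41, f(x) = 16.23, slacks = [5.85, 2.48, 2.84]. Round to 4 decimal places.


Step 1: Compute log-barrier.
ln values: [1.7664, 0.9083, 1.0438]
phi = -(1.7664 + 0.9083 + 1.0438) = -3.7185
Step 2: Compute augmented objective.
t*f(x) = 5.41*16.23 = 87.8043
Total = 87.8043 - 3.7185 = 84.0858


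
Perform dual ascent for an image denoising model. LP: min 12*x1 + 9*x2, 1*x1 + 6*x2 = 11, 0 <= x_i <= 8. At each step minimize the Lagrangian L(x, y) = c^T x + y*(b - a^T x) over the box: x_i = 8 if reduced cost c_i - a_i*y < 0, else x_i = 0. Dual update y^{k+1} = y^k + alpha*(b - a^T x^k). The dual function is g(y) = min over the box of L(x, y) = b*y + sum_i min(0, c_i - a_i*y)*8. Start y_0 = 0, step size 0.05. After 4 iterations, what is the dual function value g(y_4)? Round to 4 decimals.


Dual ascent for LP: min 12*x1 + 9*x2, 1*x1 + 6*x2 = 11, 0 <= x_i <= 8
Step 1: y^k = 0.0, reduced costs: (12.0, 9.0)
  x^k = (0.0, 0.0), subgradient = b - a^T x = 11.0
  y^{k+1} = 0.0 + 0.05*11.0 = 0.55
Step 2: y^k = 0.55, reduced costs: (11.45, 5.7)
  x^k = (0.0, 0.0), subgradient = b - a^T x = 11.0
  y^{k+1} = 0.55 + 0.05*11.0 = 1.1
Step 3: y^k = 1.1, reduced costs: (10.9, 2.4)
  x^k = (0.0, 0.0), subgradient = b - a^T x = 11.0
  y^{k+1} = 1.1 + 0.05*11.0 = 1.65
Step 4: y^k = 1.65, reduced costs: (10.35, -0.9)
  x^k = (0.0, 8.0), subgradient = b - a^T x = -37.0
  y^{k+1} = 1.65 + 0.05*-37.0 = -0.2
Dual objective at y_4 = -0.2: reduced costs (12.2, 10.2), box minimizer x = (0.0, 0.0)
g(y_4) = b*y + (c1 - a1*y)*x1 + (c2 - a2*y)*x2 = 11*(-0.2) + 12.2*0.0 + 10.2*0.0 = -2.2 + 0.0 + 0.0 = -2.2


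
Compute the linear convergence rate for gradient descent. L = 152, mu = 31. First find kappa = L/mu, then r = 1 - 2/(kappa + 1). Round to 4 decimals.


Step 1: Compute the condition number.
kappa = L/mu = 152/31 = 4.9032
Step 2: Compute the convergence rate.
r = 1 - 2/(kappa + 1) = 1 - 2*mu/(L + mu) = (L - mu)/(L + mu) = 121/183 = 0.6612


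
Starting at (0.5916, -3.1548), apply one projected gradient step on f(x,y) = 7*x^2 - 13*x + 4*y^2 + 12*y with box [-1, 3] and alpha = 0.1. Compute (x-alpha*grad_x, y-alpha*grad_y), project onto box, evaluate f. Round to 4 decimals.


Step 1: Compute gradient at (0.5916, -3.1548).
grad_x = 2*7*0.5916 - 13 = -4.7176
grad_y = 2*4*-3.1548 + 12 = -13.2384
Step 2: Gradient step.
x_raw = 0.5916 - 0.1*-4.7176 = 1.0634
y_raw = -3.1548 - 0.1*-13.2384 = -1.831
Step 3: Project onto [-1, 3].
x_proj = clip(1.0634) = 1.0634
y_proj = clip(-1.831) = -1.0
Step 4: Evaluate f.
f(1.0634, -1.0) = -13.9085


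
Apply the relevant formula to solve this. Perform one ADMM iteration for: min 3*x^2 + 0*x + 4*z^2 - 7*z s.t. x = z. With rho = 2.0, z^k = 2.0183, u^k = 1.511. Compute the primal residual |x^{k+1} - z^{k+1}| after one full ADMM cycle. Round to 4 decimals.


ADMM iteration with rho = 2.0, z^k = 2.0183, u^k = 1.511
Step 1: x-update.
Minimize 3*x^2 + 0*x + (2.0/2)*(x - 2.0183 + 1.511)^2
FOC: (2*3 + 2.0)*x = 0 + 2.0*(2.0183 - 1.511)
x^{k+1} = 0.1268
Step 2: z-update.
Minimize 4*z^2 - 7*z + (2.0/2)*(0.1268 - z + 1.511)^2
FOC: (2*4 + 2.0)*z = 7 + 2.0*(0.1268 + 1.511)
z^{k+1} = 1.0276
Step 3: u-update.
u^{k+1} = 1.511 + 0.1268 - 1.0276 = 0.6103
Step 4: Primal residual = |0.1268 - 1.0276| = 0.9007


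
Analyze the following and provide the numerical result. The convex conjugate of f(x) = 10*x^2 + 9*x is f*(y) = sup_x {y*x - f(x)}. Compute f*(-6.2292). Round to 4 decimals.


f*(y) = sup_x {y*x - a*x^2 - b*x} = sup_x {(y-b)*x - a*x^2}
FOC: (y - b) - 2a*x = 0 => x* = (y - b)/(2a)
x* = (-6.2292 - 9)/(2*10) = -0.7615
f*(-6.2292) = (y-b)^2/(4a) = (-6.2292 - 9)^2/(4*10)
= 231.9285/40 = 5.7982


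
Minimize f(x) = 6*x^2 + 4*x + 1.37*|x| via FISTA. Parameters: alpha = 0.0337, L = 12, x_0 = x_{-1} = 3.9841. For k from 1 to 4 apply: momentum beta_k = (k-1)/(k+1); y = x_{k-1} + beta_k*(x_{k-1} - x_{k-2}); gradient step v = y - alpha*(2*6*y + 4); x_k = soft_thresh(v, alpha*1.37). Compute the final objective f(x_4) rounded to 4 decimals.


FISTA on f(x) = 6*x^2 + 4*x + 1.37*|x|
L = 12, alpha = 0.0337
Iteration 1: beta = 0.0, y = 3.9841 + 0.0*(3.9841 - 3.9841) = 3.9841
  grad(y) = 51.8092, v = y - alpha*grad = 2.2381
  prox(v) = soft_thresh(2.2381, 0.0462) = 2.192
Iteration 2: beta = 0.3333, y = 2.192 + 0.3333*(2.192 - 3.9841) = 1.5946
  grad(y) = 23.135, v = y - alpha*grad = 0.8149
  prox(v) = soft_thresh(0.8149, 0.0462) = 0.7688
Iteration 3: beta = 0.5, y = 0.7688 + 0.5*(0.7688 - 2.192) = 0.0572
  grad(y) = 4.686, v = y - alpha*grad = -0.1008
  prox(v) = soft_thresh(-0.1008, 0.0462) = -0.0546
Iteration 4: beta = 0.6, y = -0.0546 + 0.6*(-0.0546 - 0.7688) = -0.5486
  grad(y) = -2.5831, v = y - alpha*grad = -0.4615
  prox(v) = soft_thresh(-0.4615, 0.0462) = -0.4154
f(x_4) = 6*(-0.4154)^2 + 4*(-0.4154) + 1.37*|-0.4154| = -0.0572


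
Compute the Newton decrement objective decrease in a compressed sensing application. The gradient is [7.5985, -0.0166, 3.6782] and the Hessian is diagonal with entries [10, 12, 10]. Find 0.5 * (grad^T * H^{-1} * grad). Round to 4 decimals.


Step 1: H is diagonal, so H^(-1) * g = [0.7599, -0.0014, 0.3678].
Step 2: g^T H^(-1) g = sum_i g_i^2 / H_ii
  = (7.5985)^2/10 + (-0.0166)^2/12 + (3.6782)^2/10
  = 5.7737 + 0.0 + 1.3529 = 7.1267
Step 3: Objective decrease = 0.5 * g^T H^(-1) g = 3.5633


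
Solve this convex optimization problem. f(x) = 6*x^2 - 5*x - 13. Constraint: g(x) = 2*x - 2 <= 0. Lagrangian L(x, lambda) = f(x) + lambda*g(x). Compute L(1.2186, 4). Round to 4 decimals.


Step 1: Evaluate f(x).
f(1.2186) = 6*1.2186^2 - 5*1.2186 - 13 = -10.1831
Step 2: Evaluate g(x).
g(1.2186) = 2*1.2186 - 2 = 0.4372
Step 3: Compute Lagrangian.
L = -10.1831 + 4*0.4372 = -8.4343


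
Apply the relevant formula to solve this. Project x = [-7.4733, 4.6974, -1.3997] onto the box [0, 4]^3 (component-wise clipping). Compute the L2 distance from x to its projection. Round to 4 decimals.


Project each component onto [0, 4].
clip(-7.4733) = 0.0, clip(4.6974) = 4.0, clip(-1.3997) = 0.0
Projection = [0.0, 4.0, 0.0]
Squared diffs: [55.8502, 0.4864, 1.9592]
Distance = sqrt(58.2958) = 7.6352


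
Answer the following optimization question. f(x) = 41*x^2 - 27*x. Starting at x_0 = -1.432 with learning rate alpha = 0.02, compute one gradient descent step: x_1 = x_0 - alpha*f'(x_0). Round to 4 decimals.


We compute the gradient at x_0 and apply the update.
f'(x) = 82*x - 27
f'(-1.432) = 82*-1.432 - 27 = -144.424
x_1 = -1.432 - 0.02*-144.424 = 1.4565


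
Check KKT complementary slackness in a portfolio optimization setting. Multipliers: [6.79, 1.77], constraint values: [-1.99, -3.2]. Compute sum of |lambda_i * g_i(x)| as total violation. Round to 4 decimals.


KKT complementary slackness check:
lambda_1 * g_1 = 6.79 * -1.99 = -13.5121
lambda_2 * g_2 = 1.77 * -3.2 = -5.664
Total violation = 13.5121 + 5.664 = 19.1761


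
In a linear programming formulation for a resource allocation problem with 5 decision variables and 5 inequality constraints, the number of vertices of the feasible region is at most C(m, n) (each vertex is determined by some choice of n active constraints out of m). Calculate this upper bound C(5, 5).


Each vertex corresponds to some choice of n active constraints out of m, so the number of vertices is at most C(m, n) = m! / (n!(m-n)!).
m = 5, n = 5
Numerator: 5 * 4 * 3 * 2 * 1
Denominator: 5! = 120
C(5, 5) = 1


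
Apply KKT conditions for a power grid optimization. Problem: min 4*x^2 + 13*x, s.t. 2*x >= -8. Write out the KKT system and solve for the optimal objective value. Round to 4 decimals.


Step 1: Try lambda = 0 (constraint inactive).
Stationarity: 2*4*x + 13 = 0
x* = -13/(2*4) = -1.625
Check constraint: 2*-1.625 = -3.25 >= -8 -- satisfied.
Step 2: Compute optimal value.
f(x*) = 4*(-1.625)^2 + 13*(-1.625) = -10.5625


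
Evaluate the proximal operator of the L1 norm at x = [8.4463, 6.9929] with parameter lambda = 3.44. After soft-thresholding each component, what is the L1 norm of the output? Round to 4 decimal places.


Soft-thresholding with lambda = 3.44:
prox(8.4463) = sign(8.4463)*max(|8.4463| - 3.44, 0) = 5.0063
prox(6.9929) = sign(6.9929)*max(|6.9929| - 3.44, 0) = 3.5529
prox(x) = [5.0063, 3.5529]
||prox(x)||_1 = 5.0063 + 3.5529 = 8.5592


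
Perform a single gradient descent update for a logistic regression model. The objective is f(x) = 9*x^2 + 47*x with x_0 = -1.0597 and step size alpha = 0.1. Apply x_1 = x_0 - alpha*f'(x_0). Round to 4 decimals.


We compute the gradient at x_0 and apply the update.
f'(x) = 18*x + 47
f'(-1.0597) = 18*-1.0597 + 47 = 27.9254
x_1 = -1.0597 - 0.1*27.9254 = -3.8522


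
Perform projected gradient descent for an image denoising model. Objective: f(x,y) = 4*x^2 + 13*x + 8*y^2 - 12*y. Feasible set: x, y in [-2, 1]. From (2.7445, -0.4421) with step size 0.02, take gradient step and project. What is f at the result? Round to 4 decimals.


Step 1: Compute gradient at (2.7445, -0.4421).
grad_x = 2*4*2.7445 + 13 = 34.956
grad_y = 2*8*-0.4421 - 12 = -19.0736
Step 2: Gradient step.
x_raw = 2.7445 - 0.02*34.956 = 2.0454
y_raw = -0.4421 - 0.02*-19.0736 = -0.0606
Step 3: Project onto [-2, 1].
x_proj = clip(2.0454) = 1.0
y_proj = clip(-0.0606) = -0.0606
Step 4: Evaluate f.
f(1.0, -0.0606) = 17.7569


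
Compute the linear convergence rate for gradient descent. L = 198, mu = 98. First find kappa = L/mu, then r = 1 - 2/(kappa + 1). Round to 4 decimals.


Step 1: Compute the condition number.
kappa = L/mu = 198/98 = 2.0204
Step 2: Compute the convergence rate.
r = 1 - 2/(kappa + 1) = 1 - 2*mu/(L + mu) = (L - mu)/(L + mu) = 100/296 = 0.3378


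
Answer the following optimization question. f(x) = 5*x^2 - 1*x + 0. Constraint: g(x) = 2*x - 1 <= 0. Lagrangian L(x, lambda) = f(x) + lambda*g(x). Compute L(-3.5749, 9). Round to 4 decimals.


Step 1: Evaluate f(x).
f(-3.5749) = 5*(-3.5749)^2 - 1*(-3.5749) + 0 = 67.4745
Step 2: Evaluate g(x).
g(-3.5749) = 2*-3.5749 - 1 = -8.1498
Step 3: Compute Lagrangian.
L = 67.4745 + 9*-8.1498 = -5.8737


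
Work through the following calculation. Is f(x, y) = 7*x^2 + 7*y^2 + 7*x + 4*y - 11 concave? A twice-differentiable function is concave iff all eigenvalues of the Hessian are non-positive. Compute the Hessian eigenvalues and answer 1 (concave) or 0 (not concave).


The Hessian of f(x,y) = 7*x^2 + 7*y^2 + 7*x + 4*y - 11 is:
H = [[14, 0], [0, 14]]
Trace = 14 + 14 = 28
Determinant = 14*14 - (0)^2 = 196
Discriminant = (28)^2 - 4*196 = 0.0
Eigenvalues: lambda_1 = 14.0, lambda_2 = 14.0
The function is not concave.

0


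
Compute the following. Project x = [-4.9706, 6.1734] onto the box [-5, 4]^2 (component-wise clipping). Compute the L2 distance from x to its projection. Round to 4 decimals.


Project each component onto [-5, 4].
clip(-4.9706) = -4.9706, clip(6.1734) = 4.0
Projection = [-4.9706, 4.0]
Squared diffs: [0.0, 4.7237]
Distance = sqrt(4.7237) = 2.1734


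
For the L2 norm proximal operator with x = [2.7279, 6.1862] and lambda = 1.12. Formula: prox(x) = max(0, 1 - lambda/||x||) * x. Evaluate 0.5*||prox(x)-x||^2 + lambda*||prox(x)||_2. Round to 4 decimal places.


Step 1: Compute ||x||.
||x|| = 6.761
Step 2: Compute scaling factor.
scale = max(0, 1 - 1.12/6.761) = 0.8343
Step 3: prox(x) = [2.276, 5.1614]
||prox(x)|| = 5.641
Step 4: Proximal objective.
0.5*||prox-x||^2 = 0.6272
lambda*||prox|| = 6.3179
Total = 6.9451


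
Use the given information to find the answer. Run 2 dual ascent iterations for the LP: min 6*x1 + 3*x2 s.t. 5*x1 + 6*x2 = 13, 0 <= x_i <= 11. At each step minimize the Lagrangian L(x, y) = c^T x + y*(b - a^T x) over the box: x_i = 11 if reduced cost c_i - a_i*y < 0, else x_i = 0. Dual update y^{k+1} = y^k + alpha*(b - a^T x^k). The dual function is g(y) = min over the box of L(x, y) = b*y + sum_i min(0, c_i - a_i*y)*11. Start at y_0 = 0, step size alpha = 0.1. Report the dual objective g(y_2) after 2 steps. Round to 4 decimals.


Dual ascent for LP: min 6*x1 + 3*x2, 5*x1 + 6*x2 = 13, 0 <= x_i <= 11
Step 1: y^k = 0.0, reduced costs: (6.0, 3.0)
  x^k = (0.0, 0.0), subgradient = b - a^T x = 13.0
  y^{k+1} = 0.0 + 0.1*13.0 = 1.3
Step 2: y^k = 1.3, reduced costs: (-0.5, -4.8)
  x^k = (11.0, 11.0), subgradient = b - a^T x = -108.0
  y^{k+1} = 1.3 + 0.1*-108.0 = -9.5
Dual objective at y_2 = -9.5: reduced costs (53.5, 60.0), box minimizer x = (0.0, 0.0)
g(y_2) = b*y + (c1 - a1*y)*x1 + (c2 - a2*y)*x2 = 13*(-9.5) + 53.5*0.0 + 60.0*0.0 = -123.5 + 0.0 + 0.0 = -123.5


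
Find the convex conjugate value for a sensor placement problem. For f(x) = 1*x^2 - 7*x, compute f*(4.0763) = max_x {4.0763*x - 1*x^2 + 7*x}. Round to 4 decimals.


f*(y) = sup_x {y*x - a*x^2 - b*x} = sup_x {(y-b)*x - a*x^2}
FOC: (y - b) - 2a*x = 0 => x* = (y - b)/(2a)
x* = (4.0763 + 7)/(2*1) = 5.5382
f*(4.0763) = (y-b)^2/(4a) = (4.0763 + 7)^2/(4*1)
= 122.6844/4 = 30.6711


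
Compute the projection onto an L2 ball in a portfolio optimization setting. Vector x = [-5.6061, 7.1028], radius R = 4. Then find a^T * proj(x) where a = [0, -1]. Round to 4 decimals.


Step 1: Compute ||x|| (intermediates to 6 decimals).
||x|| = sqrt((-5.6061)^2 + 7.1028^2) = 9.048653
Step 2: Project.
Since ||x|| > R, scale = R/||x|| = 4/9.048653 = 0.442055, proj(x) = scale * x
proj(x) = [-2.478205, 3.139828]
Step 3: Dot product.
a^T * proj(x) = 0*(-2.478205) - 1*3.139828 = -3.1398


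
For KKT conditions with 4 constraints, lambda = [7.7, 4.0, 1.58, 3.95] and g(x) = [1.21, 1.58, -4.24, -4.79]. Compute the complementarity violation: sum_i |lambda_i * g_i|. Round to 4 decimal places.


KKT complementary slackness check:
lambda_1 * g_1 = 7.7 * 1.21 = 9.317
lambda_2 * g_2 = 4.0 * 1.58 = 6.32
lambda_3 * g_3 = 1.58 * -4.24 = -6.6992
lambda_4 * g_4 = 3.95 * -4.79 = -18.9205
Total violation = 9.317 + 6.32 + 6.6992 + 18.9205 = 41.2567


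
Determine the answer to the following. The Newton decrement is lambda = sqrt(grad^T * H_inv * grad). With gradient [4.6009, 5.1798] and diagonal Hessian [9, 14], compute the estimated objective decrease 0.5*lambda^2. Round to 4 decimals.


Step 1: H is diagonal, so H^(-1) * g = [0.5112, 0.37].
Step 2: g^T H^(-1) g = sum_i g_i^2 / H_ii
  = (4.6009)^2/9 + (5.1798)^2/14
  = 2.352 + 1.9165 = 4.2685
Step 3: Objective decrease = 0.5 * g^T H^(-1) g = 2.1342


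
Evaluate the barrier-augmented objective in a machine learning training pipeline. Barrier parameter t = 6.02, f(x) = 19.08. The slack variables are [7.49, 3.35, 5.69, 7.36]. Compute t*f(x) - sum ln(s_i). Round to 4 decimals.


Step 1: Compute log-barrier.
ln values: [2.0136, 1.209, 1.7387, 1.9961]
phi = -(2.0136 + 1.209 + 1.7387 + 1.9961) = -6.9573
Step 2: Compute augmented objective.
t*f(x) = 6.02*19.08 = 114.8616
Total = 114.8616 - 6.9573 = 107.9043


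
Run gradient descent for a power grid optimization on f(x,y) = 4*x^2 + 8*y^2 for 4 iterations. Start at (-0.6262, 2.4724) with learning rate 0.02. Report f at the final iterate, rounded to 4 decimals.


Gradient descent on f(x,y) = 4*x^2 + 8*y^2.
Starting point: (-0.6262, 2.4724), alpha = 0.02
Step 1: grad_x = 2*4*-0.6262 = -5.0096, grad_y = 2*8*2.4724 = 39.5584
  x_1 = -0.6262 - 0.02*-5.0096 = -0.526
  y_1 = 2.4724 - 0.02*39.5584 = 1.6812
Step 2: grad_x = 2*4*-0.526 = -4.2081, grad_y = 2*8*1.6812 = 26.8997
  x_2 = -0.526 - 0.02*-4.2081 = -0.4418
  y_2 = 1.6812 - 0.02*26.8997 = 1.1432
Step 3: grad_x = 2*4*-0.4418 = -3.5348, grad_y = 2*8*1.1432 = 18.2918
  x_3 = -0.4418 - 0.02*-3.5348 = -0.3712
  y_3 = 1.1432 - 0.02*18.2918 = 0.7774
Step 4: grad_x = 2*4*-0.3712 = -2.9692, grad_y = 2*8*0.7774 = 12.4384
  x_4 = -0.3712 - 0.02*-2.9692 = -0.3118
  y_4 = 0.7774 - 0.02*12.4384 = 0.5286
f(-0.3118, 0.5286) = 4*(-0.3118)^2 + 8*0.5286^2 = 2.6244


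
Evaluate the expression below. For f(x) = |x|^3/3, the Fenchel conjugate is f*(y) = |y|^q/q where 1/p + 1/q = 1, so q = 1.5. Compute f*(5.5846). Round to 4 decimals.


The conjugate exponent q satisfies 1/p + 1/q = 1.
p = 3, so q = 3/(3 - 1) = 1.5
|y|^q = 5.5846^1.5 = 13.1974
f*(5.5846) = 13.1974 / 1.5 = 8.7983


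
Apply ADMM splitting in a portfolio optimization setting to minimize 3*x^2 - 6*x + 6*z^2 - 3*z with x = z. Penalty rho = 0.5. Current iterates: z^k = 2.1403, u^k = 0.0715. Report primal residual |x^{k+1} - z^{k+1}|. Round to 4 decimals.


ADMM iteration with rho = 0.5, z^k = 2.1403, u^k = 0.0715
Step 1: x-update.
Minimize 3*x^2 - 6*x + (0.5/2)*(x - 2.1403 + 0.0715)^2
FOC: (2*3 + 0.5)*x = 6 + 0.5*(2.1403 - 0.0715)
x^{k+1} = 1.0822
Step 2: z-update.
Minimize 6*z^2 - 3*z + (0.5/2)*(1.0822 - z + 0.0715)^2
FOC: (2*6 + 0.5)*z = 3 + 0.5*(1.0822 + 0.0715)
z^{k+1} = 0.2861
Step 3: u-update.
u^{k+1} = 0.0715 + 1.0822 - 0.2861 = 0.8676
Step 4: Primal residual = |1.0822 - 0.2861| = 0.7961


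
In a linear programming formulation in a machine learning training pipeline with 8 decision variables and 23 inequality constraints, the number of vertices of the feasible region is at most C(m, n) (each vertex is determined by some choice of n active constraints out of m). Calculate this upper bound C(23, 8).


Each vertex corresponds to some choice of n active constraints out of m, so the number of vertices is at most C(m, n) = m! / (n!(m-n)!).
m = 23, n = 8
Numerator: 23 * 22 * 21 * 20 * 19 * 18 * 17 * 16
Denominator: 8! = 40320
C(23, 8) = 490314


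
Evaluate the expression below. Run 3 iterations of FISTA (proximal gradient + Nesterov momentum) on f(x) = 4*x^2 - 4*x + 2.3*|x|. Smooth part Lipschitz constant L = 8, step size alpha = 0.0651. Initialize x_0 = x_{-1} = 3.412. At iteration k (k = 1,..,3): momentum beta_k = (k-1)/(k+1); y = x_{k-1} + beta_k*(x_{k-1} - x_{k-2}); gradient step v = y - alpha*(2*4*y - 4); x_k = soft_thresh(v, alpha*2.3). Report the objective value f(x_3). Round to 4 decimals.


FISTA on f(x) = 4*x^2 - 4*x + 2.3*|x|
L = 8, alpha = 0.0651
Iteration 1: beta = 0.0, y = 3.412 + 0.0*(3.412 - 3.412) = 3.412
  grad(y) = 23.296, v = y - alpha*grad = 1.8954
  prox(v) = soft_thresh(1.8954, 0.1497) = 1.7457
Iteration 2: beta = 0.3333, y = 1.7457 + 0.3333*(1.7457 - 3.412) = 1.1903
  grad(y) = 5.5221, v = y - alpha*grad = 0.8308
  prox(v) = soft_thresh(0.8308, 0.1497) = 0.681
Iteration 3: beta = 0.5, y = 0.681 + 0.5*(0.681 - 1.7457) = 0.1487
  grad(y) = -2.8102, v = y - alpha*grad = 0.3317
  prox(v) = soft_thresh(0.3317, 0.1497) = 0.1819
f(x_3) = 4*0.1819^2 - 4*0.1819 + 2.3*|0.1819| = -0.1769


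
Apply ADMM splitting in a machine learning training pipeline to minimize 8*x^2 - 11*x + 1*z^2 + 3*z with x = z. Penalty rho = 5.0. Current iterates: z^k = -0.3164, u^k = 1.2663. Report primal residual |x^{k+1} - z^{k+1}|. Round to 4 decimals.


ADMM iteration with rho = 5.0, z^k = -0.3164, u^k = 1.2663
Step 1: x-update.
Minimize 8*x^2 - 11*x + (5.0/2)*(x + 0.3164 + 1.2663)^2
FOC: (2*8 + 5.0)*x = 11 + 5.0*(-0.3164 - 1.2663)
x^{k+1} = 0.147
Step 2: z-update.
Minimize 1*z^2 + 3*z + (5.0/2)*(0.147 - z + 1.2663)^2
FOC: (2*1 + 5.0)*z = -3 + 5.0*(0.147 + 1.2663)
z^{k+1} = 0.5809
Step 3: u-update.
u^{k+1} = 1.2663 + 0.147 - 0.5809 = 0.8324
Step 4: Primal residual = |0.147 - 0.5809| = 0.4339


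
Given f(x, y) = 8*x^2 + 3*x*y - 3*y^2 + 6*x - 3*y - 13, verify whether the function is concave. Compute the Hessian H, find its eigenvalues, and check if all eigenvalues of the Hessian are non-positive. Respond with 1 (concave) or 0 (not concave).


The Hessian of f(x,y) = 8*x^2 + 3*x*y - 3*y^2 + 6*x - 3*y - 13 is:
H = [[16, 3], [3, -6]]
Trace = 16 - 6 = 10
Determinant = 16*-6 - (3)^2 = -105
Discriminant = (10)^2 - 4*-105 = 520.0
Eigenvalues: lambda_1 = -6.4018, lambda_2 = 16.4018
The function is not concave.

0


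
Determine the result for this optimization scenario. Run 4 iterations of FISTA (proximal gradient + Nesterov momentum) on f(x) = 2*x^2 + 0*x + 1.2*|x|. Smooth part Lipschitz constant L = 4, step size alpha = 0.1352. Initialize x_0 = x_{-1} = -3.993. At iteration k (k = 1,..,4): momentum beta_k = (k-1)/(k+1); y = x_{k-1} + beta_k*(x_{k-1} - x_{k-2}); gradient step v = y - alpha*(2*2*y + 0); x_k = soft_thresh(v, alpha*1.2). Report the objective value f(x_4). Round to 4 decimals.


FISTA on f(x) = 2*x^2 + 0*x + 1.2*|x|
L = 4, alpha = 0.1352
Iteration 1: beta = 0.0, y = -3.993 + 0.0*(-3.993 + 3.993) = -3.993
  grad(y) = -15.972, v = y - alpha*grad = -1.8336
  prox(v) = soft_thresh(-1.8336, 0.1622) = -1.6713
Iteration 2: beta = 0.3333, y = -1.6713 + 0.3333*(-1.6713 + 3.993) = -0.8975
  grad(y) = -3.5898, v = y - alpha*grad = -0.4121
  prox(v) = soft_thresh(-0.4121, 0.1622) = -0.2499
Iteration 3: beta = 0.5, y = -0.2499 + 0.5*(-0.2499 + 1.6713) = 0.4609
  grad(y) = 1.8434, v = y - alpha*grad = 0.2116
  prox(v) = soft_thresh(0.2116, 0.1622) = 0.0494
Iteration 4: beta = 0.6, y = 0.0494 + 0.6*(0.0494 + 0.2499) = 0.2289
  grad(y) = 0.9158, v = y - alpha*grad = 0.1051
  prox(v) = soft_thresh(0.1051, 0.1622) = 0.0
f(x_4) = 2*0.0^2 + 0*0.0 + 1.2*|0.0| = 0.0


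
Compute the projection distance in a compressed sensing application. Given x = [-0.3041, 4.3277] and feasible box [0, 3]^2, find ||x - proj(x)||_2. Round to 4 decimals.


Project each component onto [0, 3].
clip(-0.3041) = 0.0, clip(4.3277) = 3.0
Projection = [0.0, 3.0]
Squared diffs: [0.0925, 1.7628]
Distance = sqrt(1.8553) = 1.3621


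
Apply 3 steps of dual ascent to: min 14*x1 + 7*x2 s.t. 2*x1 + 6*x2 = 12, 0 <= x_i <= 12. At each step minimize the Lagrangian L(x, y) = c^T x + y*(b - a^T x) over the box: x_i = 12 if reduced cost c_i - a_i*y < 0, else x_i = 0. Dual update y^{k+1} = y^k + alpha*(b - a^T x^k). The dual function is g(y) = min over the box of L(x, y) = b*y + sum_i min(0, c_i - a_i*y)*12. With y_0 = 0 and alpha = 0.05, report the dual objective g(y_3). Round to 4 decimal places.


Dual ascent for LP: min 14*x1 + 7*x2, 2*x1 + 6*x2 = 12, 0 <= x_i <= 12
Step 1: y^k = 0.0, reduced costs: (14.0, 7.0)
  x^k = (0.0, 0.0), subgradient = b - a^T x = 12.0
  y^{k+1} = 0.0 + 0.05*12.0 = 0.6
Step 2: y^k = 0.6, reduced costs: (12.8, 3.4)
  x^k = (0.0, 0.0), subgradient = b - a^T x = 12.0
  y^{k+1} = 0.6 + 0.05*12.0 = 1.2
Step 3: y^k = 1.2, reduced costs: (11.6, -0.2)
  x^k = (0.0, 12.0), subgradient = b - a^T x = -60.0
  y^{k+1} = 1.2 + 0.05*-60.0 = -1.8
Dual objective at y_3 = -1.8: reduced costs (17.6, 17.8), box minimizer x = (0.0, 0.0)
g(y_3) = b*y + (c1 - a1*y)*x1 + (c2 - a2*y)*x2 = 12*(-1.8) + 17.6*0.0 + 17.8*0.0 = -21.6 + 0.0 + 0.0 = -21.6


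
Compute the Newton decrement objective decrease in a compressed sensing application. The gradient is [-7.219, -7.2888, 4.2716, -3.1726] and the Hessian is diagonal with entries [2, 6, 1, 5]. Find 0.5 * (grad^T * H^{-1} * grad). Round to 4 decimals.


Step 1: H is diagonal, so H^(-1) * g = [-3.6095, -1.2148, 4.2716, -0.6345].
Step 2: g^T H^(-1) g = sum_i g_i^2 / H_ii
  = (-7.219)^2/2 + (-7.2888)^2/6 + (4.2716)^2/1 + (-3.1726)^2/5
  = 26.057 + 8.8544 + 18.2466 + 2.0131 = 55.1711
Step 3: Objective decrease = 0.5 * g^T H^(-1) g = 27.5855


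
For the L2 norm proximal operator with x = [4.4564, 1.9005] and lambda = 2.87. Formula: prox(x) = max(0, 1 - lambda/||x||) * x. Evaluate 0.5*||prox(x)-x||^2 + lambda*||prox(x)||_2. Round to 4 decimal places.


Step 1: Compute ||x||.
||x|| = 4.8447
Step 2: Compute scaling factor.
scale = max(0, 1 - 2.87/4.8447) = 0.4076
Step 3: prox(x) = [1.8164, 0.7747]
||prox(x)|| = 1.9747
Step 4: Proximal objective.
0.5*||prox-x||^2 = 4.1185
lambda*||prox|| = 5.6674
Total = 9.7859
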